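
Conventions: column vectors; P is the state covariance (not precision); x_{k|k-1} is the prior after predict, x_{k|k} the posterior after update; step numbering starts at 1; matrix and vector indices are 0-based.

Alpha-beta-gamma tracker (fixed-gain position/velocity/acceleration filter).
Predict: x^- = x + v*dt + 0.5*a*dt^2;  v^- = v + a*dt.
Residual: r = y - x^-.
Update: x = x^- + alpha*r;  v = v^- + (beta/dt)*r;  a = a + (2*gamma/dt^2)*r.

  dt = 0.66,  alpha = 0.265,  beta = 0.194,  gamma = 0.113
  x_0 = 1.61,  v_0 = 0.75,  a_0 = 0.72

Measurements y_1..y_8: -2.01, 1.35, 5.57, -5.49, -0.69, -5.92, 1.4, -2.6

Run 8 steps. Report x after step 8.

step 1: x_pred=2.2618  r=-4.2718  x^+=1.1298  v^+=-0.0305  a^+=-1.4963
step 2: x_pred=0.7838  r=0.5662  x^+=0.9338  v^+=-0.8516  a^+=-1.2026
step 3: x_pred=0.1099  r=5.4601  x^+=1.5568  v^+=-0.0403  a^+=1.6303
step 4: x_pred=1.8853  r=-7.3753  x^+=-0.0692  v^+=-1.1322  a^+=-2.1962
step 5: x_pred=-1.2948  r=0.6048  x^+=-1.1345  v^+=-2.4039  a^+=-1.8824
step 6: x_pred=-3.1311  r=-2.7889  x^+=-3.8701  v^+=-4.4661  a^+=-3.3294
step 7: x_pred=-7.5429  r=8.9429  x^+=-5.1730  v^+=-4.0348  a^+=1.3104
step 8: x_pred=-7.5506  r=4.9506  x^+=-6.2387  v^+=-1.7147  a^+=3.8789

x_post = -6.2387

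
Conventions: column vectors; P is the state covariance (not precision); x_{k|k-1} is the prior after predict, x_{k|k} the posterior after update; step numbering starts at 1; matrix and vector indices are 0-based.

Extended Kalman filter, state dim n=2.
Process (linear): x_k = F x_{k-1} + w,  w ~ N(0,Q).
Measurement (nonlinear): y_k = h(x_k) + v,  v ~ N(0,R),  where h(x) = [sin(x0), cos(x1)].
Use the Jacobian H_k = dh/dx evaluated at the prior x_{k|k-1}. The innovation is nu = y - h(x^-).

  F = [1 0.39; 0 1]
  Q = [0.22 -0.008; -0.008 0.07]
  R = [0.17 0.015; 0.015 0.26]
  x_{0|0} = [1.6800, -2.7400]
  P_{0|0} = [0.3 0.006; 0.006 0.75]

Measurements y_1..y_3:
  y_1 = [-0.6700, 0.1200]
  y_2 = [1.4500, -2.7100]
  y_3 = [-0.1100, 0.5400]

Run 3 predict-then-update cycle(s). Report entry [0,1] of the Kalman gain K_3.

K[0,1] = -0.1771

step 1: x^-=[0.6114, -2.7400]  P^-=[0.6388 0.2905; 0.2905 0.8200]  H_jac=[0.8188 0.0000; 0.0000 0.3909]  S=[0.5983 0.1080; 0.1080 0.3853]  K=[0.8648 0.0524; 0.2606 0.7589]  nu=[-1.2440, 1.0404]  x^+=[-0.4099, -2.2747]  P^+=[0.1805 0.0680; 0.0680 0.5148]
step 2: x^-=[-1.2970, -2.2747]  P^-=[0.5318 0.2608; 0.2608 0.5848]  H_jac=[0.2703 0.0000; 0.0000 0.7623]  S=[0.2089 0.0687; 0.0687 0.5998]  K=[0.6020 0.2624; 0.0966 0.7321]  nu=[2.4128, -2.0628]  x^+=[-0.3859, -3.5519]  P^+=[0.3931 0.1013; 0.1013 0.2516]
step 3: x^-=[-1.7711, -3.5519]  P^-=[0.7304 0.1915; 0.1915 0.3216]  H_jac=[-0.1990 0.0000; 0.0000 -0.3989]  S=[0.1989 0.0302; 0.0302 0.3112]  K=[-0.7038 -0.1771; -0.1309 -0.3995]  nu=[0.8700, 1.4570]  x^+=[-2.6415, -4.2479]  P^+=[0.6146 0.1419; 0.1419 0.2654]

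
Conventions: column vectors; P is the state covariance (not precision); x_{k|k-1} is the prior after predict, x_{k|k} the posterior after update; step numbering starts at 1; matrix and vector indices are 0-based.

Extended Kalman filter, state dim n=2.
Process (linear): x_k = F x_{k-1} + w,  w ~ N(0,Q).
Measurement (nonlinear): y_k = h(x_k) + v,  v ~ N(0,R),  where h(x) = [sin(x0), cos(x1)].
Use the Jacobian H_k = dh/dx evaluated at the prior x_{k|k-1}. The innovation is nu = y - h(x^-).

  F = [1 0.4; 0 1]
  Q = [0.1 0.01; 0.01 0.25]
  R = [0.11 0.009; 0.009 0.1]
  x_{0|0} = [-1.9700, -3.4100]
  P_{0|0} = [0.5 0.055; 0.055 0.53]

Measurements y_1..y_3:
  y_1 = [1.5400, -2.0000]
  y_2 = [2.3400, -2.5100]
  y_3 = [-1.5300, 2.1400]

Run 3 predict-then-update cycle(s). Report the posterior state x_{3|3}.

x_post = [-7.5635, -6.6108]

step 1: x^-=[-3.3340, -3.4100]  P^-=[0.7288 0.2770; 0.2770 0.7800]  H_jac=[-0.9815 0.0000; 0.0000 -0.2652]  S=[0.8122 0.0811; 0.0811 0.1549]  K=[-0.8794 -0.0138; -0.2125 -1.2245]  nu=[1.3488, -1.0358]  x^+=[-4.5059, -2.4283]  P^+=[0.0987 0.0350; 0.0350 0.4689]
step 2: x^-=[-5.4772, -2.4283]  P^-=[0.3017 0.2326; 0.2326 0.7189]  H_jac=[0.6924 0.0000; 0.0000 0.6543]  S=[0.2547 0.1144; 0.1144 0.4078]  K=[0.7469 0.1637; 0.1308 1.1168]  nu=[1.6185, -1.7538]  x^+=[-4.5556, -4.1753]  P^+=[0.1208 0.0353; 0.0353 0.1725]
step 3: x^-=[-6.2257, -4.1753]  P^-=[0.2766 0.1143; 0.1143 0.4225]  H_jac=[0.9983 0.0000; 0.0000 -0.8592]  S=[0.3857 -0.0890; -0.0890 0.4119]  K=[0.6957 -0.0880; 0.0972 -0.8603]  nu=[-1.5875, 2.6516]  x^+=[-7.5635, -6.6108]  P^+=[0.0759 0.0030; 0.0030 0.0991]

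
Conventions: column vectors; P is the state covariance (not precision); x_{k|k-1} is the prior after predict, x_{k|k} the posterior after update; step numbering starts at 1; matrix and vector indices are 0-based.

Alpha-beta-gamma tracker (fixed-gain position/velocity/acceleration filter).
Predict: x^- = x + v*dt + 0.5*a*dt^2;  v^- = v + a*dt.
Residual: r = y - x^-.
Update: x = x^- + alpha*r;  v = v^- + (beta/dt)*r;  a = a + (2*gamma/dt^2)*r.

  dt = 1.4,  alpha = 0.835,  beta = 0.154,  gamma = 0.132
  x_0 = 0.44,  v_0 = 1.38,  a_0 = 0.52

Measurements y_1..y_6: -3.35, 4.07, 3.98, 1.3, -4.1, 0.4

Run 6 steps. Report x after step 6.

x_post = -0.5171

step 1: x_pred=2.8816  r=-6.2316  x^+=-2.3218  v^+=1.4225  a^+=-0.3194
step 2: x_pred=-0.6432  r=4.7132  x^+=3.2923  v^+=1.4939  a^+=0.3155
step 3: x_pred=5.6929  r=-1.7129  x^+=4.2626  v^+=1.7471  a^+=0.0848
step 4: x_pred=6.7917  r=-5.4917  x^+=2.2061  v^+=1.2617  a^+=-0.6549
step 5: x_pred=3.3307  r=-7.4307  x^+=-2.8739  v^+=-0.4726  a^+=-1.6558
step 6: x_pred=-5.1582  r=5.5582  x^+=-0.5171  v^+=-2.1793  a^+=-0.9071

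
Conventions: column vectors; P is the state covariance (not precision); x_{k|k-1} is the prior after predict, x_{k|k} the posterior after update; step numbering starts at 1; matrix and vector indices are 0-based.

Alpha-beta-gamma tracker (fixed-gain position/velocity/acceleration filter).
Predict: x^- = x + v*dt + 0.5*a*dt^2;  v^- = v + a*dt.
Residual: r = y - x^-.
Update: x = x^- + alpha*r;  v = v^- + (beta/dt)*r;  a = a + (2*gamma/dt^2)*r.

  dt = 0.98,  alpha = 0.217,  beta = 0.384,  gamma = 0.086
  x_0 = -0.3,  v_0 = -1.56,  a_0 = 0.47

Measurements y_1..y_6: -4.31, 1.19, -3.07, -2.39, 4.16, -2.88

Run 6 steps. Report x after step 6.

step 1: x_pred=-1.6031  r=-2.7069  x^+=-2.1905  v^+=-2.1601  a^+=-0.0148
step 2: x_pred=-4.3145  r=5.5045  x^+=-3.1200  v^+=-0.0177  a^+=0.9710
step 3: x_pred=-2.6711  r=-0.3989  x^+=-2.7576  v^+=0.7776  a^+=0.8996
step 4: x_pred=-1.5636  r=-0.8264  x^+=-1.7429  v^+=1.3354  a^+=0.7516
step 5: x_pred=-0.0734  r=4.2334  x^+=0.8453  v^+=3.7307  a^+=1.5097
step 6: x_pred=5.2263  r=-8.1063  x^+=3.4672  v^+=2.0339  a^+=0.0580

x_post = 3.4672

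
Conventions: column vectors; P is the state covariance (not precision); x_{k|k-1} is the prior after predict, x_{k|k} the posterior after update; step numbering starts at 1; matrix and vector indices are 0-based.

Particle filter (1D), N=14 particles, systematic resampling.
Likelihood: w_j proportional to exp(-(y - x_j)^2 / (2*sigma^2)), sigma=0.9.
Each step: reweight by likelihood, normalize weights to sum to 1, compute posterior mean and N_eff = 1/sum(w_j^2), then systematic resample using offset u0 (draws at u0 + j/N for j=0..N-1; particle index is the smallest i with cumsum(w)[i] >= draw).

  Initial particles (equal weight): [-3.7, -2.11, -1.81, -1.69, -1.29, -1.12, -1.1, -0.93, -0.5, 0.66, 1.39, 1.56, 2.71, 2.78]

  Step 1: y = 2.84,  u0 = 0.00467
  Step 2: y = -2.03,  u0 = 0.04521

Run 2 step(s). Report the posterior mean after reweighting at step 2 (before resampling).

post_mean = 0.7514

step 1: w=[0.0000, 0.0000, 0.0000, 0.0000, 0.0000, 0.0000, 0.0000, 0.0001, 0.0004, 0.0199, 0.1020, 0.1358, 0.3694, 0.3725]  mean=2.4030  Neff=3.2847  idx=[9, 10, 11, 11, 12, 12, 12, 12, 12, 13, 13, 13, 13, 13]
step 2: w=[0.8885, 0.0566, 0.0271, 0.0271, 0.0001, 0.0001, 0.0001, 0.0001, 0.0001, 0.0000, 0.0000, 0.0000, 0.0000, 0.0000]  mean=0.7514  Neff=1.2592  idx=[0, 0, 0, 0, 0, 0, 0, 0, 0, 0, 0, 0, 1, 3]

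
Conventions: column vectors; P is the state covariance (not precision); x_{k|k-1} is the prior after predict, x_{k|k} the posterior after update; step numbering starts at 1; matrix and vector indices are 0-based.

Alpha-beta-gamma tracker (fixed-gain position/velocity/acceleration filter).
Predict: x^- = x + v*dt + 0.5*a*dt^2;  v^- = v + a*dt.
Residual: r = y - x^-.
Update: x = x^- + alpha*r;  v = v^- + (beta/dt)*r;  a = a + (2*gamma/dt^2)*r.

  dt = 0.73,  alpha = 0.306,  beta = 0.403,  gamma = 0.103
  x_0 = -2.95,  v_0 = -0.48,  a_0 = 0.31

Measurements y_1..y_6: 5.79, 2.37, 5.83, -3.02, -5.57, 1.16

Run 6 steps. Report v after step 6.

step 1: x_pred=-3.2178  r=9.0078  x^+=-0.4614  v^+=4.7191  a^+=3.7921
step 2: x_pred=3.9939  r=-1.6239  x^+=3.4970  v^+=6.5908  a^+=3.1643
step 3: x_pred=9.1515  r=-3.3215  x^+=8.1351  v^+=7.0672  a^+=1.8804
step 4: x_pred=13.7952  r=-16.8152  x^+=8.6497  v^+=-0.8430  a^+=-4.6197
step 5: x_pred=6.8034  r=-12.3734  x^+=3.0171  v^+=-11.0462  a^+=-9.4028
step 6: x_pred=-7.5520  r=8.7120  x^+=-4.8861  v^+=-13.1008  a^+=-6.0351

v_post = -13.1008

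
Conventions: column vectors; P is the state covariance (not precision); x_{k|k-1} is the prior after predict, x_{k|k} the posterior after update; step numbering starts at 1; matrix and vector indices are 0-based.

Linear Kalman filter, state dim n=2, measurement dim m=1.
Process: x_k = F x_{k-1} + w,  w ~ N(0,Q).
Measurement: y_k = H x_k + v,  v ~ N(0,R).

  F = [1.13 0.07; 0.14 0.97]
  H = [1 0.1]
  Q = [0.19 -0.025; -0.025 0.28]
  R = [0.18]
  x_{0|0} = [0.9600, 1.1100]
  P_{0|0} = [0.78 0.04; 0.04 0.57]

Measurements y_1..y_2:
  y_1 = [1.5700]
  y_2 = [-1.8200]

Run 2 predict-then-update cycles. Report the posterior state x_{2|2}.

x_post = [-0.7659, 0.7636]

step 1: x^-=[1.1625, 1.2111]  P^-=[1.1951 0.1813; 0.1813 0.8425]  S=[1.4198]  K=[0.8545; 0.1871]  nu=[0.2864]  x^+=[1.4072, 1.2647]  P^+=[0.1584 -0.0456; -0.0456 0.7928]
step 2: x^-=[1.6787, 1.4237]  P^-=[0.3889 0.0034; 0.0034 1.0166]  S=[0.5798]  K=[0.6714; 0.1813]  nu=[-3.6411]  x^+=[-0.7659, 0.7636]  P^+=[0.1276 -0.0671; -0.0671 0.9976]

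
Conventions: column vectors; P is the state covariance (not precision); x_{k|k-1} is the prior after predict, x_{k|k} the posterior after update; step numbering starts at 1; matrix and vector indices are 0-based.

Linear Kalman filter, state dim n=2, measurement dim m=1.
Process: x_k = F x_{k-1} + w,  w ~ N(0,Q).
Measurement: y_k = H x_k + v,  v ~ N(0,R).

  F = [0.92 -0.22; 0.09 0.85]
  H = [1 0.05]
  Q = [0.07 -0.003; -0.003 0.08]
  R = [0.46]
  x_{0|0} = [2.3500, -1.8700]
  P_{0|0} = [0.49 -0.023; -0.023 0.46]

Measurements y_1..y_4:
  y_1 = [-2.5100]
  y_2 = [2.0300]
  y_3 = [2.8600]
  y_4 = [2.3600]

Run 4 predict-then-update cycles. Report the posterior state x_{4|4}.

step 1: x^-=[2.5734, -1.3780]  P^-=[0.5163 -0.0660; -0.0660 0.4128]  S=[0.9707]  K=[0.5285; -0.0467]  nu=[-5.0145]  x^+=[-0.0766, -1.1438]  P^+=[0.2452 -0.0420; -0.0420 0.4107]
step 2: x^-=[0.1811, -0.9791]  P^-=[0.3144 -0.0915; -0.0915 0.3723]  S=[0.7662]  K=[0.4044; -0.0952]  nu=[1.8978]  x^+=[0.9486, -1.1597]  P^+=[0.1891 -0.0620; -0.0620 0.3653]
step 3: x^-=[1.1279, -0.9004]  P^-=[0.2729 -0.1029; -0.1029 0.3360]  S=[0.7234]  K=[0.3701; -0.1191]  nu=[1.7772]  x^+=[1.7855, -1.1120]  P^+=[0.1738 -0.0711; -0.0711 0.3257]
step 4: x^-=[1.8873, -0.7845]  P^-=[0.2616 -0.1037; -0.1037 0.3059]  S=[0.7120]  K=[0.3602; -0.1241]  nu=[0.5119]  x^+=[2.0717, -0.8481]  P^+=[0.1693 -0.0719; -0.0719 0.2949]

x_post = [2.0717, -0.8481]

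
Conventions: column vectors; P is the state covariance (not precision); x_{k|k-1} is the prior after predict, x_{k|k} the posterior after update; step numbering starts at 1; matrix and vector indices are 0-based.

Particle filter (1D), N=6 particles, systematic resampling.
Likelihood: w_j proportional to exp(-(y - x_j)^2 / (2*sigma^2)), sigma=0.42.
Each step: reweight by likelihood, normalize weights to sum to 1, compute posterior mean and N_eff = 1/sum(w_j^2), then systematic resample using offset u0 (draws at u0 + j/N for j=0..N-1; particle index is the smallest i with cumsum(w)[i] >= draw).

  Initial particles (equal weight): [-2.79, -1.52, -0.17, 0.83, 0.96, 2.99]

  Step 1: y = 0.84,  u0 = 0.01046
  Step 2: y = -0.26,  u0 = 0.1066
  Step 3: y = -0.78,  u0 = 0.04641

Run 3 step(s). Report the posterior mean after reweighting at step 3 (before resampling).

post_mean = -0.1696

step 1: w=[0.0000, 0.0000, 0.0275, 0.4961, 0.4764, 0.0000]  mean=0.8644  Neff=2.1106  idx=[2, 3, 3, 3, 4, 4]
step 2: w=[0.8803, 0.0311, 0.0311, 0.0311, 0.0133, 0.0133]  mean=-0.0469  Neff=1.2850  idx=[0, 0, 0, 0, 0, 2]
step 3: w=[0.1999, 0.1999, 0.1999, 0.1999, 0.1999, 0.0004]  mean=-0.1696  Neff=5.0037  idx=[0, 1, 1, 2, 3, 4]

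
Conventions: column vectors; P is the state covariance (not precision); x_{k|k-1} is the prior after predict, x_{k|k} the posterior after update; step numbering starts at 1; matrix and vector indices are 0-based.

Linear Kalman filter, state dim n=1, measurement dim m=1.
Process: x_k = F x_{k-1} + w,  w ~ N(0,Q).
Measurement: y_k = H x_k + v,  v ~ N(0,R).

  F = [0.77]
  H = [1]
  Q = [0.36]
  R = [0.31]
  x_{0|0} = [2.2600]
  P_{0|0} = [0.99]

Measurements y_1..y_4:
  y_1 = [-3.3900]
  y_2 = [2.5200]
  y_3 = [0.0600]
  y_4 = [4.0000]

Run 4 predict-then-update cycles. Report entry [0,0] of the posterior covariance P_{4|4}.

P_post[0,0] = 0.1870

step 1: x^-=[1.7402]  P^-=[0.9470]  S=[1.2570]  K=[0.7534]  nu=[-5.1302]  x^+=[-2.1248]  P^+=[0.2335]
step 2: x^-=[-1.6361]  P^-=[0.4985]  S=[0.8085]  K=[0.6166]  nu=[4.1561]  x^+=[0.9264]  P^+=[0.1911]
step 3: x^-=[0.7133]  P^-=[0.4733]  S=[0.7833]  K=[0.6043]  nu=[-0.6533]  x^+=[0.3186]  P^+=[0.1873]
step 4: x^-=[0.2453]  P^-=[0.4711]  S=[0.7811]  K=[0.6031]  nu=[3.7547]  x^+=[2.5098]  P^+=[0.1870]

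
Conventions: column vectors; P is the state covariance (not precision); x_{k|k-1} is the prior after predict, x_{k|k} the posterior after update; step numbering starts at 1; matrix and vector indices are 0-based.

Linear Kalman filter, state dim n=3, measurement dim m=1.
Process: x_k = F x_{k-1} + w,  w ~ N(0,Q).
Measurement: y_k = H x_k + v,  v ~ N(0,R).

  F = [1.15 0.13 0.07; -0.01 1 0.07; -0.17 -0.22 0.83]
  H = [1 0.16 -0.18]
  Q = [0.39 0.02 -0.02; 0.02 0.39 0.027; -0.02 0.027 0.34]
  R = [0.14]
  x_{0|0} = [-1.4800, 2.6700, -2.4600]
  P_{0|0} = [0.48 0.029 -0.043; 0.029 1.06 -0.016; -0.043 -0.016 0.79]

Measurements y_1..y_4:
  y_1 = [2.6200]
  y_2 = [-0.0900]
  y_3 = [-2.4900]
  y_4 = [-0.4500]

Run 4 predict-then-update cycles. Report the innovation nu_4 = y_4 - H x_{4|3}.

step 1: x^-=[-1.5271, 2.5126, -2.3776]  P^-=[1.0480 0.1848 -0.1482; 0.1848 1.4512 -0.1765; -0.1482 -0.1765 0.9696]  S=[1.3793]  K=[0.8006; 0.3253; -0.2545]  nu=[3.3171]  x^+=[1.1287, 3.5918, -3.2218]  P^+=[0.1639 -0.1745 0.1328; -0.1745 1.3052 -0.0623; 0.1328 -0.0623 0.8802]
step 2: x^-=[1.5394, 3.3550, -3.6561]  P^-=[0.6012 -0.0027 0.1292; -0.0027 1.6941 -0.2329; 0.1292 -0.2329 0.9865]  S=[0.7826]  K=[0.7380; 0.3965; -0.1095]  nu=[-2.8243]  x^+=[-0.5448, 2.2351, -3.3470]  P^+=[0.1750 -0.2317 0.1924; -0.2317 1.5711 -0.1989; 0.1924 -0.1989 0.9772]
step 3: x^-=[-0.5703, 2.0063, -3.1771]  P^-=[0.6109 -0.0395 0.1843; -0.0395 1.9424 -0.3886; 0.1843 -0.3886 1.0953]  S=[0.7795]  K=[0.7330; 0.4378; -0.0962]  nu=[-2.8126]  x^+=[-2.6320, 0.7750, -2.9064]  P^+=[0.1920 -0.2896 0.2393; -0.2896 1.7930 -0.3558; 0.2393 -0.3558 1.0881]
step 4: x^-=[-3.1295, 0.5979, -2.1354]  P^-=[0.6251 -0.0855 0.2267; -0.0855 2.1440 -0.5500; 0.2267 -0.5500 1.2226]  S=[0.7822]  K=[0.7294; 0.4557; -0.1040]  nu=[2.1995]  x^+=[-1.5252, 1.6003, -2.3641]  P^+=[0.2089 -0.3456 0.2861; -0.3456 1.9815 -0.5129; 0.2861 -0.5129 1.2142]

innov = [2.1995]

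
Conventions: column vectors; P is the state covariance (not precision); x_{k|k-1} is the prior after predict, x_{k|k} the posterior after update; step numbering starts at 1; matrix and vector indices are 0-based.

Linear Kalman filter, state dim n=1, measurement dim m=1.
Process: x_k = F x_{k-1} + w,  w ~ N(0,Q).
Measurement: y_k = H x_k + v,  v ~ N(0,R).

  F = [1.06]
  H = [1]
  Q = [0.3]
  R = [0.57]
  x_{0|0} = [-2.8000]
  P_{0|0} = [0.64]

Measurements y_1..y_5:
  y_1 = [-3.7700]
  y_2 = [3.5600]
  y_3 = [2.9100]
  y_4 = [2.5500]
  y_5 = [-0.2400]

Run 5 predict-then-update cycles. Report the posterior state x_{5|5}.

x_post = [0.9765]

step 1: x^-=[-2.9680]  P^-=[1.0191]  S=[1.5891]  K=[0.6413]  nu=[-0.8020]  x^+=[-3.4823]  P^+=[0.3655]
step 2: x^-=[-3.6913]  P^-=[0.7107]  S=[1.2807]  K=[0.5549]  nu=[7.2513]  x^+=[0.3328]  P^+=[0.3163]
step 3: x^-=[0.3527]  P^-=[0.6554]  S=[1.2254]  K=[0.5349]  nu=[2.5573]  x^+=[1.7205]  P^+=[0.3049]
step 4: x^-=[1.8237]  P^-=[0.6425]  S=[1.2125]  K=[0.5299]  nu=[0.7263]  x^+=[2.2086]  P^+=[0.3021]
step 5: x^-=[2.3411]  P^-=[0.6394]  S=[1.2094]  K=[0.5287]  nu=[-2.5811]  x^+=[0.9765]  P^+=[0.3014]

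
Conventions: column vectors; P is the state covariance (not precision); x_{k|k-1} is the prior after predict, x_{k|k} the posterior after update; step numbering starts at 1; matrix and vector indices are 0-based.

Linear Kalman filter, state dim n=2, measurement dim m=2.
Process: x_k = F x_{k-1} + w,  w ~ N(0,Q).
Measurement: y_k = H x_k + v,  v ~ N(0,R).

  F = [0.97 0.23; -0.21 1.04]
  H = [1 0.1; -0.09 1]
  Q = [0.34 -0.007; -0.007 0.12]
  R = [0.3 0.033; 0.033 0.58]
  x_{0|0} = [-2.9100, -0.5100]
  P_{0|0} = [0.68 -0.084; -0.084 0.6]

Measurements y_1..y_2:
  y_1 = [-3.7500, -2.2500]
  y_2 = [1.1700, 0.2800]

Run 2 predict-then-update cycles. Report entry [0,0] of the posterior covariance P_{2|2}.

P_post[0,0] = 0.1935

step 1: x^-=[-2.9400, 0.0807]  P^-=[0.9741 -0.0827; -0.0827 0.8356]  S=[1.2659 -0.0530; -0.0530 1.4384]  K=[0.7592 -0.0904; 0.0253 0.5871]  nu=[-0.8181, -2.5953]  x^+=[-3.3263, -1.4636]  P^+=[0.2255 -0.0071; -0.0071 0.3407]
step 2: x^-=[-3.5632, -0.8236]  P^-=[0.5670 0.0217; 0.0217 0.5015]  S=[0.8764 0.0537; 0.0537 1.0822]  K=[0.6531 -0.0595; 0.0539 0.4590]  nu=[4.8155, 0.7829]  x^+=[-0.4646, -0.2046]  P^+=[0.1935 0.0045; 0.0045 0.2684]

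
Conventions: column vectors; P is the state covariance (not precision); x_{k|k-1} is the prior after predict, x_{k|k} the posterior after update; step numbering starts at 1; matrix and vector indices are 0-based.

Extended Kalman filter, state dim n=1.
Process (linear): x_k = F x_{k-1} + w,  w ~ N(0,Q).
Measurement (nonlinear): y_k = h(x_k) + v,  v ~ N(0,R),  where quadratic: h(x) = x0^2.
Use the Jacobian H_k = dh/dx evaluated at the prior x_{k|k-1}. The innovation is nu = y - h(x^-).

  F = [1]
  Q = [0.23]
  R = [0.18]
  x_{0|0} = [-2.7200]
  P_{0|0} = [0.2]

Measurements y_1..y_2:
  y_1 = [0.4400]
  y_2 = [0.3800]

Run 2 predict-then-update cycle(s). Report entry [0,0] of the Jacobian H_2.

H_jac[0,0] = -2.9174

step 1: x^-=[-2.7200]  P^-=[0.4300]  H_jac=[-5.4400]  S=[12.9052]  K=[-0.1813]  nu=[-6.9584]  x^+=[-1.4587]  P^+=[0.0060]
step 2: x^-=[-1.4587]  P^-=[0.2360]  H_jac=[-2.9174]  S=[2.1887]  K=[-0.3146]  nu=[-1.7479]  x^+=[-0.9089]  P^+=[0.0194]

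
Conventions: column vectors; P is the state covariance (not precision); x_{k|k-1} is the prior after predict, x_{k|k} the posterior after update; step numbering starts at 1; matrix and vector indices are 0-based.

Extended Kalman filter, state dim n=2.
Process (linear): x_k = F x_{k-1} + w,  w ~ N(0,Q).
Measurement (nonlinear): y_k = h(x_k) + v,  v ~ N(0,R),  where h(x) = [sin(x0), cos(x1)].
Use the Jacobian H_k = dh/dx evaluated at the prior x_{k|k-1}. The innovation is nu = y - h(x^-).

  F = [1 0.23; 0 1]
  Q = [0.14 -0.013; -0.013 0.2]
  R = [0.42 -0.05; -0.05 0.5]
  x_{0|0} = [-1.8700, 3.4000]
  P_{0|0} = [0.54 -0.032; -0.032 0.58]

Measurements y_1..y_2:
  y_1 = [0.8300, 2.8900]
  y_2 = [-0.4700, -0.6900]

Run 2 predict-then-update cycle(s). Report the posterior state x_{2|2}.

x_post = [0.7356, 4.2081]

step 1: x^-=[-1.0880, 3.4000]  P^-=[0.6960 0.0884; 0.0884 0.7800]  H_jac=[0.4643 0.0000; 0.0000 0.2555]  S=[0.5700 -0.0395; -0.0395 0.5509]  K=[0.5725 0.0821; 0.0976 0.3688]  nu=[1.7157, 3.8568]  x^+=[0.2108, 4.9897]  P^+=[0.5091 0.0485; 0.0485 0.7025]
step 2: x^-=[1.3584, 4.9897]  P^-=[0.7086 0.1971; 0.1971 0.9025]  H_jac=[0.2108 0.0000; 0.0000 0.9618]  S=[0.4515 -0.0100; -0.0100 1.3348]  K=[0.3340 0.1445; 0.1065 0.6511]  nu=[-1.4475, -0.9638]  x^+=[0.7356, 4.2081]  P^+=[0.6313 0.0578; 0.0578 0.3329]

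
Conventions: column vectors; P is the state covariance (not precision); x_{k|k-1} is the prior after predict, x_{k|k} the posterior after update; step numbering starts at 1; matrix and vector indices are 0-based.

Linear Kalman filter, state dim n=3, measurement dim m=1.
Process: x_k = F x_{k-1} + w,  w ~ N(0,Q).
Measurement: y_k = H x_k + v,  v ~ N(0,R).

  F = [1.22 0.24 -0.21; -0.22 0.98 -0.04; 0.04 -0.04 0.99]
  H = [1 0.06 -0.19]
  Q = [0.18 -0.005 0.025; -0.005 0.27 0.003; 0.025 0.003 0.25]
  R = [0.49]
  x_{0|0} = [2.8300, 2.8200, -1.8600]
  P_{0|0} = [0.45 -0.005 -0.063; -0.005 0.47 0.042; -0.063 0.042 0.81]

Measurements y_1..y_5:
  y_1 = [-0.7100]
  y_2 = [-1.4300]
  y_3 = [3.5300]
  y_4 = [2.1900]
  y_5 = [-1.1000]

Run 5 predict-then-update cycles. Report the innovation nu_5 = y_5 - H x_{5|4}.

innov = [-4.6229]

step 1: x^-=[4.5200, 2.2154, -1.8410]  P^-=[0.9377 -0.0230 -0.1910; -0.0230 0.7422 0.0029; -0.1910 0.0029 1.0371]  S=[1.5375]  K=[0.6326; 0.0136; -0.2523]  nu=[-5.7127]  x^+=[0.9063, 2.1376, -0.4000]  P^+=[0.3225 -0.0363 0.0544; -0.0363 0.7419 0.0082; 0.0544 0.0082 0.9392]
step 2: x^-=[1.7027, 1.9114, -0.4452]  P^-=[0.6942 0.0475 -0.0930; 0.0475 1.0156 -0.0718; -0.0930 -0.0718 1.1760]  S=[1.2730]  K=[0.5614; 0.0959; -0.2520]  nu=[-3.3320]  x^+=[-0.1680, 1.5920, 0.3944]  P^+=[0.2929 -0.0211 0.0871; -0.0211 1.0039 -0.0410; 0.0871 -0.0410 1.0952]
step 3: x^-=[0.0943, 1.5813, 0.3200]  P^-=[0.6693 0.1463 -0.1029; 0.1463 1.2639 -0.1423; -0.1029 -0.1423 1.3357]  S=[1.2719]  K=[0.5485; 0.1959; -0.2871]  nu=[3.4016]  x^+=[1.9600, 2.2476, -0.6566]  P^+=[0.2867 0.0096 0.0974; 0.0096 1.2151 -0.0708; 0.0974 -0.0708 1.2308]
step 4: x^-=[3.0684, 1.7977, -0.6615]  P^-=[0.6938 0.2402 -0.1295; 0.2402 1.4560 -0.1856; -0.1295 -0.1856 1.4720]  S=[1.3245]  K=[0.5533; 0.2739; -0.3174]  nu=[-1.1120]  x^+=[2.4532, 1.4931, -0.3086]  P^+=[0.2883 0.0394 0.1031; 0.0394 1.3566 -0.0704; 0.1031 -0.0704 1.3386]
step 5: x^-=[3.4160, 0.9359, -0.2671]  P^-=[0.7237 0.3079 -0.1475; 0.3079 1.5793 -0.1949; -0.1475 -0.1949 1.5782]  S=[1.3738]  K=[0.5606; 0.3201; -0.3342]  nu=[-4.6229]  x^+=[0.8242, -0.5437, 1.2777]  P^+=[0.2919 0.0614 0.1099; 0.0614 1.4386 -0.0480; 0.1099 -0.0480 1.4248]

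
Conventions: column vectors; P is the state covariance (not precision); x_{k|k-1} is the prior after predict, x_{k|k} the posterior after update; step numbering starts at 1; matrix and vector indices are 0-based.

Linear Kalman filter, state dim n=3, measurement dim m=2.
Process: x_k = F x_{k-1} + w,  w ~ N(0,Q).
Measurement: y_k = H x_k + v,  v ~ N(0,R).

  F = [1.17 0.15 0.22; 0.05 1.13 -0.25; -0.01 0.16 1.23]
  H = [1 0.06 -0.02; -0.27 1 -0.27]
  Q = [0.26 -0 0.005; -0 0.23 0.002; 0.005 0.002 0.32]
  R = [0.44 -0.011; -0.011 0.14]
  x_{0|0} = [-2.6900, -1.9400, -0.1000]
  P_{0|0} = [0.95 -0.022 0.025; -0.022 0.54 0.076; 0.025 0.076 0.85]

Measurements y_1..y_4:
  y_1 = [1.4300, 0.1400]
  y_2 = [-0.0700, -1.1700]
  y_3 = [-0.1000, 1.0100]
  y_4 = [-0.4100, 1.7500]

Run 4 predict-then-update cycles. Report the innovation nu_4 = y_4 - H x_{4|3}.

step 1: x^-=[-3.4603, -2.3017, -0.4065]  P^-=[1.6239 0.0801 0.2854; 0.0801 0.9290 -0.0580; 0.2854 -0.0580 1.6493]  S=[2.0662 -0.3794; -0.3794 1.3372]  K=[0.7656 -0.1084; 0.2037 0.7480; 0.0430 -0.4218]  nu=[5.0203, 1.3977]  x^+=[0.2317, -0.2338, -0.7800]  P^+=[0.3342 0.0753 0.0319; 0.0753 0.2107 0.3254; 0.0319 0.3254 1.3938]
step 2: x^-=[0.0644, -0.0576, -0.9991]  P^-=[0.8540 0.1384 0.5146; 0.1384 0.4108 0.0524; 0.5146 0.0524 2.5612]  S=[1.2924 -0.2050; -0.2050 0.7718]  K=[0.6386 -0.1299; 0.2079 0.5208; 0.2099 -0.9524]  nu=[-0.1509, -1.3647]  x^+=[0.1452, -0.7997, 0.2690]  P^+=[0.2798 0.0816 0.1156; 0.0816 0.1900 0.3606; 0.1156 0.3606 1.7222]
step 3: x^-=[0.1091, -0.9637, 0.2015]  P^-=[0.8427 0.1059 0.7329; 0.1059 0.3836 0.0005; 0.7329 0.0005 3.0693]  S=[1.2687 -0.2887; -0.2887 0.8581]  K=[0.6204 -0.1636; 0.2119 0.4848; 0.2785 -1.1020]  nu=[-0.1473, 2.0575]  x^+=[-0.3189, 0.0026, -2.1069]  P^+=[0.2727 0.0840 0.1484; 0.0840 0.1842 0.3556; 0.1484 0.3556 1.7515]
step 4: x^-=[-0.8362, 0.5137, -2.5879]  P^-=[0.8516 0.0958 0.7871; 0.0958 0.3802 -0.0141; 0.7871 -0.0141 3.1107]  S=[1.2742 -0.3148; -0.3148 0.8798]  K=[0.6177 -0.1730; 0.2127 0.4833; 0.2948 -1.1068]  nu=[0.3436, 0.3118]  x^+=[-0.6779, 0.7375, -2.8318]  P^+=[0.2718 0.0843 0.1554; 0.0843 0.1818 0.3473; 0.1554 0.3473 1.7168]

innov = [0.3436, 0.3118]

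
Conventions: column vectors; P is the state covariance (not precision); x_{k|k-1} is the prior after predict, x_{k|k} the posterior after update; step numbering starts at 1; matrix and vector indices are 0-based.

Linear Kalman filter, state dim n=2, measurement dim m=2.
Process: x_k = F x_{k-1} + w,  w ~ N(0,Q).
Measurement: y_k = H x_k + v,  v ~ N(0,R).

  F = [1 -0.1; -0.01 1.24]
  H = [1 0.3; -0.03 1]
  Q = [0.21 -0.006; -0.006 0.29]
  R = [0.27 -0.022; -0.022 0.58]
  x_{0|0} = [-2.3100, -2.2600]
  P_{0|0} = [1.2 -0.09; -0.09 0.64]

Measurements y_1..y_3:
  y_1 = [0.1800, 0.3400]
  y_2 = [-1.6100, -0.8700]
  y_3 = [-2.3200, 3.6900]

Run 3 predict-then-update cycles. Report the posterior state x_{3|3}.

step 1: x^-=[-2.0840, -2.7793]  P^-=[1.4344 -0.2091; -0.2091 1.2764]  S=[1.6938 0.1107; 0.1107 1.8702]  K=[0.8218 -0.1834; 0.0580 0.6824]  nu=[3.0978, 3.0568]  x^+=[-0.0990, -0.5135]  P^+=[0.2609 -0.1166; -0.1166 0.3910]
step 2: x^-=[-0.0476, -0.6358]  P^-=[0.4982 -0.2019; -0.2019 0.8941]  S=[0.7275 0.0313; 0.0313 1.4867]  K=[0.6083 -0.1586; 0.0653 0.6041]  nu=[-1.3716, -0.2356]  x^+=[-0.8446, -0.8677]  P^+=[0.1976 -0.0995; -0.0995 0.3460]
step 3: x^-=[-0.7579, -1.0675]  P^-=[0.4309 -0.1743; -0.1743 0.8245]  S=[0.6705 0.0397; 0.0397 1.4153]  K=[0.5734 -0.1484; 0.0744 0.5841]  nu=[-1.2419, 4.7348]  x^+=[-2.1725, 1.6059]  P^+=[0.1860 -0.0931; -0.0931 0.3344]

x_post = [-2.1725, 1.6059]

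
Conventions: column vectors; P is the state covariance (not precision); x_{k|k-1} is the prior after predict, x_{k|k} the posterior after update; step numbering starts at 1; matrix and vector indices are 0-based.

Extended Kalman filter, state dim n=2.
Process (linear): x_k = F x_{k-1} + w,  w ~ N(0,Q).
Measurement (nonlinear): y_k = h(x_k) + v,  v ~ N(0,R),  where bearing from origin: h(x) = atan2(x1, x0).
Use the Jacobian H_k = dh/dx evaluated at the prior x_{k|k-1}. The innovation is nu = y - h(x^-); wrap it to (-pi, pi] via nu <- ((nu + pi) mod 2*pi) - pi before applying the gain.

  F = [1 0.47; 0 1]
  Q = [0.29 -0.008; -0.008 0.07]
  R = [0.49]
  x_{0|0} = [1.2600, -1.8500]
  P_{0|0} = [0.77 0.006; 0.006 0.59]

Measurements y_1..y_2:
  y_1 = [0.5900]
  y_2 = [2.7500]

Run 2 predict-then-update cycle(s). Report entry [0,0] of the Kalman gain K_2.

K[0,0] = 0.7110

step 1: x^-=[0.3905, -1.8500]  P^-=[1.1960 0.2753; 0.2753 0.6600]  H_jac=[0.5175 0.1092]  S=[0.8493]  K=[0.7642; 0.2526]  nu=[1.9528]  x^+=[1.8827, -1.3567]  P^+=[0.7001 0.1113; 0.1113 0.6058]
step 2: x^-=[1.2451, -1.3567]  P^-=[1.2285 0.3881; 0.3881 0.6758]  H_jac=[0.4001 0.3672]  S=[0.8918]  K=[0.7110; 0.4524]  nu=[-2.7049]  x^+=[-0.6780, -2.5802]  P^+=[0.7778 0.1013; 0.1013 0.4933]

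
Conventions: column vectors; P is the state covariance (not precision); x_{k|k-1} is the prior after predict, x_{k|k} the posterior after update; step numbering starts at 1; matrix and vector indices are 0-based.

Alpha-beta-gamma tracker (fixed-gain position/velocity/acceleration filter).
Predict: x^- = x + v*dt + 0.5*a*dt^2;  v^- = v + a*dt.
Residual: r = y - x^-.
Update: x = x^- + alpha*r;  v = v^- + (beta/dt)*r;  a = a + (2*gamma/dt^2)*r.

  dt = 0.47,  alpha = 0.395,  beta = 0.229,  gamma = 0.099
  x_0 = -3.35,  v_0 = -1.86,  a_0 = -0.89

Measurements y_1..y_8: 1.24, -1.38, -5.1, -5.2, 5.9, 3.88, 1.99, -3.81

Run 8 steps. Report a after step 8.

a_post = -7.2995

step 1: x_pred=-4.3225  r=5.5625  x^+=-2.1253  v^+=0.4319  a^+=4.0959
step 2: x_pred=-1.4699  r=0.0899  x^+=-1.4344  v^+=2.4008  a^+=4.1764
step 3: x_pred=0.1553  r=-5.2553  x^+=-1.9206  v^+=1.8032  a^+=-0.5340
step 4: x_pred=-1.1320  r=-4.0680  x^+=-2.7389  v^+=-0.4298  a^+=-4.1803
step 5: x_pred=-3.4026  r=9.3026  x^+=0.2719  v^+=2.1380  a^+=4.1580
step 6: x_pred=1.7360  r=2.1440  x^+=2.5829  v^+=5.1369  a^+=6.0797
step 7: x_pred=5.6687  r=-3.6787  x^+=4.2156  v^+=6.2019  a^+=2.7824
step 8: x_pred=7.4378  r=-11.2478  x^+=2.9949  v^+=2.0293  a^+=-7.2995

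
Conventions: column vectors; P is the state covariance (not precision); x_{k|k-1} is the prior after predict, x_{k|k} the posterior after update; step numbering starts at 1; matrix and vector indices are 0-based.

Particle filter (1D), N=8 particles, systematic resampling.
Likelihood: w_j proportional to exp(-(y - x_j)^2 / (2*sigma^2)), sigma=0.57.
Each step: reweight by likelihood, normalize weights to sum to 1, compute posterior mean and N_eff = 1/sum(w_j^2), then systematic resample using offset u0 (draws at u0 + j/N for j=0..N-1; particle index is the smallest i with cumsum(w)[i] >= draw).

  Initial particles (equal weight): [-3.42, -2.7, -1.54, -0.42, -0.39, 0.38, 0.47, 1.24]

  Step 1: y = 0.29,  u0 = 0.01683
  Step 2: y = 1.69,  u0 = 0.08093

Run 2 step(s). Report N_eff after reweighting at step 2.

N_eff = 4.9427

step 1: w=[0.0000, 0.0000, 0.0018, 0.1464, 0.1561, 0.3140, 0.3025, 0.0793]  mean=0.2346  Neff=4.1297  idx=[3, 3, 4, 5, 5, 6, 6, 6]
step 2: w=[0.0024, 0.0024, 0.0029, 0.1586, 0.1586, 0.2251, 0.2251, 0.2251]  mean=0.4348  Neff=4.9427  idx=[3, 4, 5, 5, 6, 6, 7, 7]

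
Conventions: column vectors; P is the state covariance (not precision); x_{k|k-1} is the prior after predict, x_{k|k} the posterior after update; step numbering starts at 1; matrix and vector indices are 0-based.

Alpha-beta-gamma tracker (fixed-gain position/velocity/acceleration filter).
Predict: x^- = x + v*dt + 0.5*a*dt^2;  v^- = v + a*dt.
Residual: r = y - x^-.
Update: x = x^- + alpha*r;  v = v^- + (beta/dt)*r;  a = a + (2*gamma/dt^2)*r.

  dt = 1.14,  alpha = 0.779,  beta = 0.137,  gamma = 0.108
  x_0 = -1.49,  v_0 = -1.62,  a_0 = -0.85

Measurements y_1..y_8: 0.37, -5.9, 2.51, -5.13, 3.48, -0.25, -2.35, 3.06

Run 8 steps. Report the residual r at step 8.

step 1: x_pred=-3.8891  r=4.2591  x^+=-0.5713  v^+=-2.0772  a^+=-0.1421
step 2: x_pred=-3.0316  r=-2.8684  x^+=-5.2661  v^+=-2.5839  a^+=-0.6189
step 3: x_pred=-8.6138  r=11.1238  x^+=0.0516  v^+=-1.9526  a^+=1.2300
step 4: x_pred=-1.3751  r=-3.7549  x^+=-4.3002  v^+=-1.0016  a^+=0.6059
step 5: x_pred=-5.0483  r=8.5283  x^+=1.5952  v^+=0.7140  a^+=2.0233
step 6: x_pred=3.7239  r=-3.9739  x^+=0.6282  v^+=2.5430  a^+=1.3629
step 7: x_pred=4.4128  r=-6.7628  x^+=-0.8554  v^+=3.2839  a^+=0.2388
step 8: x_pred=3.0435  r=0.0165  x^+=3.0563  v^+=3.5582  a^+=0.2416

resid = 0.0165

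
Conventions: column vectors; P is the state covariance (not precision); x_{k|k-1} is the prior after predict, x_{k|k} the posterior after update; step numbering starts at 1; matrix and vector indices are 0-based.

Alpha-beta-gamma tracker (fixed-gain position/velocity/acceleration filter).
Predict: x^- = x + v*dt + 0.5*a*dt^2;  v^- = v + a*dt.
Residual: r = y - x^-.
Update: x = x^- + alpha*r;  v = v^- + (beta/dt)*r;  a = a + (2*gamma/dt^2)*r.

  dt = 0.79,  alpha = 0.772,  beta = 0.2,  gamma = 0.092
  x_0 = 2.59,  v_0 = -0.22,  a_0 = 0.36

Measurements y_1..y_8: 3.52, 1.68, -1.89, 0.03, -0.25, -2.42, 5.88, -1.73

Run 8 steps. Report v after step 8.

step 1: x_pred=2.5285  r=0.9915  x^+=3.2939  v^+=0.3154  a^+=0.6523
step 2: x_pred=3.7467  r=-2.0667  x^+=2.1512  v^+=0.3075  a^+=0.0430
step 3: x_pred=2.4076  r=-4.2976  x^+=-0.9102  v^+=-0.7465  a^+=-1.2240
step 4: x_pred=-1.8818  r=1.9118  x^+=-0.4059  v^+=-1.2295  a^+=-0.6604
step 5: x_pred=-1.5832  r=1.3332  x^+=-0.5540  v^+=-1.4136  a^+=-0.2673
step 6: x_pred=-1.7541  r=-0.6659  x^+=-2.2682  v^+=-1.7934  a^+=-0.4636
step 7: x_pred=-3.8296  r=9.7096  x^+=3.6662  v^+=0.2985  a^+=2.3990
step 8: x_pred=4.6507  r=-6.3807  x^+=-0.2752  v^+=0.5784  a^+=0.5179

v_post = 0.5784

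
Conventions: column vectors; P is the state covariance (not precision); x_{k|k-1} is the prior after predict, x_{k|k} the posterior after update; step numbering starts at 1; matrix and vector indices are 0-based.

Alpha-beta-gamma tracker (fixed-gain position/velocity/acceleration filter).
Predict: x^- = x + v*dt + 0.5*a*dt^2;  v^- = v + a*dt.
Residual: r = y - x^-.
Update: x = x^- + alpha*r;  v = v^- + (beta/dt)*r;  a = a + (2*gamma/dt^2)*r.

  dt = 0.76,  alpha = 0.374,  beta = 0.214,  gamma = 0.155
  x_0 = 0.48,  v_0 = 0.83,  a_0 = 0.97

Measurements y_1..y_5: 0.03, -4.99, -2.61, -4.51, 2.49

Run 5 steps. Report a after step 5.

step 1: x_pred=1.3909  r=-1.3609  x^+=0.8819  v^+=1.1840  a^+=0.2396
step 2: x_pred=1.8510  r=-6.8410  x^+=-0.7076  v^+=-0.5602  a^+=-3.4320
step 3: x_pred=-2.1245  r=-0.4855  x^+=-2.3061  v^+=-3.3052  a^+=-3.6926
step 4: x_pred=-5.8844  r=1.3744  x^+=-5.3704  v^+=-5.7246  a^+=-2.9549
step 5: x_pred=-10.5745  r=13.0645  x^+=-5.6884  v^+=-4.2916  a^+=4.0568

a_post = 4.0568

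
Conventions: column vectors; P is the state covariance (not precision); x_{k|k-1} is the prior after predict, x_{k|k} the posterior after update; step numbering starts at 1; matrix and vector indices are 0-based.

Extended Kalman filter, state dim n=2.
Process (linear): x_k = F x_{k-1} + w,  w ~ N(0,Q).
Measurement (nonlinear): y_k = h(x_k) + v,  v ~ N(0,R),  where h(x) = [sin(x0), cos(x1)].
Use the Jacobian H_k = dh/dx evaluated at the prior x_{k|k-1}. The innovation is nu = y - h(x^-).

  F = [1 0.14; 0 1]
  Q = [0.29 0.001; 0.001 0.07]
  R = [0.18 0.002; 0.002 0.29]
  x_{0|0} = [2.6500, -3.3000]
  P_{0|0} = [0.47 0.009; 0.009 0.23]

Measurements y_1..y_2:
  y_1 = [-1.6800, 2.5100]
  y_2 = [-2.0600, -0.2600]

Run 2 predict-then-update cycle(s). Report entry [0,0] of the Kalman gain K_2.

step 1: x^-=[2.1880, -3.3000]  P^-=[0.7670 0.0422; 0.0422 0.3000]  H_jac=[-0.5788 0.0000; 0.0000 -0.1577]  S=[0.4369 0.0059; 0.0059 0.2975]  K=[-1.0160 -0.0024; -0.0538 -0.1580]  nu=[-2.4955, 3.4975]  x^+=[4.7150, -3.7185]  P^+=[0.3160 0.0173; 0.0173 0.2912]
step 2: x^-=[4.1945, -3.7185]  P^-=[0.6165 0.0590; 0.0590 0.3612]  H_jac=[-0.4951 0.0000; 0.0000 -0.5454]  S=[0.3311 0.0179; 0.0179 0.3975]  K=[-0.9197 -0.0395; -0.0616 -0.4929]  nu=[-1.1912, 0.5782]  x^+=[5.2671, -3.9301]  P^+=[0.3345 0.0244; 0.0244 0.2623]

K[0,0] = -0.9197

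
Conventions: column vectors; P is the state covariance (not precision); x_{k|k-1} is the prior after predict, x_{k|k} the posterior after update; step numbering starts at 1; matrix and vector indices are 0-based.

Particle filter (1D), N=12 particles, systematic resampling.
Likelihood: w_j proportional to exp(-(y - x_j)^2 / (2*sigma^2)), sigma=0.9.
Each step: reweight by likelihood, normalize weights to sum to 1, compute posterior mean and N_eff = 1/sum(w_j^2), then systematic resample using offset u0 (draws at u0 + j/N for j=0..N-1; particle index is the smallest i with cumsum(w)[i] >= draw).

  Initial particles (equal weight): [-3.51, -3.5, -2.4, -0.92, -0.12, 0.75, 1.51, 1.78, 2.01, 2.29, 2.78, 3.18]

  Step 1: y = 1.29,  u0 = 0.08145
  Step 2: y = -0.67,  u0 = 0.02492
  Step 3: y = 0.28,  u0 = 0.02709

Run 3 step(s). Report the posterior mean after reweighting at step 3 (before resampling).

post_mean = 0.8093

step 1: w=[0.0000, 0.0000, 0.0000, 0.0106, 0.0632, 0.1800, 0.2092, 0.1858, 0.1565, 0.1162, 0.0547, 0.0238]  mean=1.5726  Neff=6.3962  idx=[5, 5, 5, 6, 6, 7, 7, 8, 8, 9, 9, 11]
step 2: w=[0.2737, 0.2737, 0.2737, 0.0506, 0.0506, 0.0234, 0.0234, 0.0113, 0.0113, 0.0043, 0.0043, 0.0001]  mean=0.9168  Neff=4.3259  idx=[0, 0, 0, 1, 1, 1, 1, 2, 2, 2, 3, 5]
step 3: w=[0.0931, 0.0931, 0.0931, 0.0931, 0.0931, 0.0931, 0.0931, 0.0931, 0.0931, 0.0931, 0.0420, 0.0266]  mean=0.8093  Neff=11.2077  idx=[0, 1, 2, 2, 3, 4, 5, 6, 7, 8, 9, 10]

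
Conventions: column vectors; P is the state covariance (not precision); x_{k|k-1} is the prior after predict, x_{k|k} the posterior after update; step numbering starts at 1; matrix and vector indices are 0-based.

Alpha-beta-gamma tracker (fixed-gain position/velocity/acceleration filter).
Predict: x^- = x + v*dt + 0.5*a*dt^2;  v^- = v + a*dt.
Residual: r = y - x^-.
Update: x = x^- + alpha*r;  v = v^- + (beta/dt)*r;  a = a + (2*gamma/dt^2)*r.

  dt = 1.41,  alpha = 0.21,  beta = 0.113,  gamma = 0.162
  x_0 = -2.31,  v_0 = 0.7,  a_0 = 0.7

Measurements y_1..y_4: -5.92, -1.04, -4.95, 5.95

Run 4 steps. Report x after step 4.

x_post = -0.0174

step 1: x_pred=-0.6272  r=-5.2928  x^+=-1.7387  v^+=1.2628  a^+=-0.1626
step 2: x_pred=-0.1197  r=-0.9203  x^+=-0.3130  v^+=0.9598  a^+=-0.3126
step 3: x_pred=0.7297  r=-5.6797  x^+=-0.4630  v^+=0.0640  a^+=-1.2382
step 4: x_pred=-1.6036  r=7.5536  x^+=-0.0174  v^+=-1.0765  a^+=-0.0072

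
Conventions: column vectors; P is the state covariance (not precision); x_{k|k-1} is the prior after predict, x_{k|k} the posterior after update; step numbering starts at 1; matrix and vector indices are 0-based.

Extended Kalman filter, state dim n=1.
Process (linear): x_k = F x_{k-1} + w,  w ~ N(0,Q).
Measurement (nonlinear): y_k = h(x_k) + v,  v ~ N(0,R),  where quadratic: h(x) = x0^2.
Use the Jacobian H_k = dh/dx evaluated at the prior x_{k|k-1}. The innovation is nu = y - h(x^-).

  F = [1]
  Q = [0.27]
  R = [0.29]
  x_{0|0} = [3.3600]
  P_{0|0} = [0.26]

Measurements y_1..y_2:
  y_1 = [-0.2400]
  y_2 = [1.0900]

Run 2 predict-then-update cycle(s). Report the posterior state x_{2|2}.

step 1: x^-=[3.3600]  P^-=[0.5300]  H_jac=[6.7200]  S=[24.2240]  K=[0.1470]  nu=[-11.5296]  x^+=[1.6648]  P^+=[0.0063]
step 2: x^-=[1.6648]  P^-=[0.2763]  H_jac=[3.3297]  S=[3.3537]  K=[0.2744]  nu=[-1.6816]  x^+=[1.2034]  P^+=[0.0239]

x_post = [1.2034]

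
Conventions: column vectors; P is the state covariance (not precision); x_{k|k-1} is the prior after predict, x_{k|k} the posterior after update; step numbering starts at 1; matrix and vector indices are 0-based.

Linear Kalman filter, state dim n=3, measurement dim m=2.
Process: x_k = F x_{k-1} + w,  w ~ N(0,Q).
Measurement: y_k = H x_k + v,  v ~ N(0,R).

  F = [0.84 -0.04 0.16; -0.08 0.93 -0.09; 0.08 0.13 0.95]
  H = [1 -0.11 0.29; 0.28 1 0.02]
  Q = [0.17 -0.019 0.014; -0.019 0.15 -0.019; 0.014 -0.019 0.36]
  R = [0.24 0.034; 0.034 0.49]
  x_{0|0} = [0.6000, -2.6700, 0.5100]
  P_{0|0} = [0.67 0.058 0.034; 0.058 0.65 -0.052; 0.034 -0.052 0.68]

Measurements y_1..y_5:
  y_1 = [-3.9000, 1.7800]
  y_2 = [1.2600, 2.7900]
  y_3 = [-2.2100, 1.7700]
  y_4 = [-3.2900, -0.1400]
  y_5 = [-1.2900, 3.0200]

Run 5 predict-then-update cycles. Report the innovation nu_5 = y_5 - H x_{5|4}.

step 1: x^-=[0.6924, -2.5770, 0.1854]  P^-=[0.6671 -0.0634 0.1936; -0.0634 0.7225 -0.0473; 0.1936 -0.0473 0.9825]  S=[1.1277 0.0915; 0.0915 1.2300]  K=[0.6430 0.0556; -0.1864 0.5861; 0.4298 -0.0104]  nu=[-4.9296, 4.1594]  x^+=[-2.2461, 0.7799, -1.9765]  P^+=[0.1905 -0.0019 -0.1189; -0.0019 0.2808 0.0273; -0.1189 0.0273 0.7749]
step 2: x^-=[-2.2342, 1.0829, -1.9559]  P^-=[0.2925 -0.0402 0.0460; -0.0402 0.3944 -0.0189; 0.0460 -0.0189 1.0539]  S=[0.6627 0.0389; 0.0389 0.8850]  K=[0.4666 0.0277; -0.1602 0.4395; 0.5342 -0.0065]  nu=[4.1805, 2.3718]  x^+=[-0.2179, 1.4557, 0.2620]  P^+=[0.1465 -0.0092 -0.1194; -0.0092 0.2119 0.0311; -0.1194 0.0311 0.8650]
step 3: x^-=[-0.1993, 1.3477, 0.4207]  P^-=[0.2640 -0.0411 0.0559; -0.0411 0.3356 -0.0318; 0.0559 -0.0318 1.1346]  S=[0.6470 0.0342; 0.0342 0.8231]  K=[0.4389 0.0230; -0.1560 0.3995; 0.6012 -0.0171]  nu=[-1.9844, 0.4697]  x^+=[-1.0595, 1.8449, -0.7804]  P^+=[0.1383 -0.0102 -0.1147; -0.0102 0.1928 0.0262; -0.1147 0.0262 0.9012]
step 4: x^-=[-1.0886, 1.8708, -0.5863]  P^-=[0.2604 -0.0423 0.0647; -0.0423 0.3204 -0.0419; 0.0647 -0.0419 1.1662]  S=[0.6519 0.0319; 0.0319 0.8066]  K=[0.4343 0.0223; -0.1566 0.3877; 0.6263 -0.0253]  nu=[-1.8256, -1.6942]  x^+=[-1.9194, 1.4999, -1.6868]  P^+=[0.1364 -0.0102 -0.1123; -0.0102 0.1871 0.0221; -0.1123 0.0221 0.9110]
step 5: x^-=[-1.9422, 1.7002, -1.5610]  P^-=[0.2601 -0.0430 0.0682; -0.0430 0.3163 -0.0472; 0.0682 -0.0472 1.1744]  S=[0.6547 0.0305; 0.0305 0.8019]  K=[0.4337 0.0224; -0.1576 0.3842; 0.6336 -0.0299]  nu=[1.2919, 1.8948]  x^+=[-1.3394, 2.2246, -0.7991]  P^+=[0.1360 -0.0101 -0.1112; -0.0101 0.1853 0.0198; -0.1112 0.0198 0.9120]

innov = [1.2919, 1.8948]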